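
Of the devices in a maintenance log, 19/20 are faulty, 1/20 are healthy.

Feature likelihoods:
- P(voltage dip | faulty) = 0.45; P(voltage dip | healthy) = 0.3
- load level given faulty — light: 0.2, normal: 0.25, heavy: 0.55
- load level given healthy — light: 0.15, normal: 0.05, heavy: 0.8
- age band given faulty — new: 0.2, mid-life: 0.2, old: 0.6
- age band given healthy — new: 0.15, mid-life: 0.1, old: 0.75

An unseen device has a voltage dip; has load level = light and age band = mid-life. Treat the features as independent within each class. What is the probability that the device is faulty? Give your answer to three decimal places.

faulty: 0.95 × 0.45 × 0.2 × 0.2 = 0.0171
healthy: 0.05 × 0.3 × 0.15 × 0.1 = 0.000225
P(faulty | x) = 0.0171 / 0.017325 ≈ 0.987

0.987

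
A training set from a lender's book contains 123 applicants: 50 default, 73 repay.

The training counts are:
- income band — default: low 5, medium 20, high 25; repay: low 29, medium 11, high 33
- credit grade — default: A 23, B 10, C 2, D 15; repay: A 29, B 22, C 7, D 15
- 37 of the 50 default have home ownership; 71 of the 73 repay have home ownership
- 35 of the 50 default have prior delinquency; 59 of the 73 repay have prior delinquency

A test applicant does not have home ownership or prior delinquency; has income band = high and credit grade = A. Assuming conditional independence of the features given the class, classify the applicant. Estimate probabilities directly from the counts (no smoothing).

default: (50/123) × (25/50) × (23/50) × (13/50) × (15/50) ≈ 0.00729268
repay: (73/123) × (33/73) × (29/73) × (2/73) × (14/73) ≈ 0.000560011
Highest score → default.

default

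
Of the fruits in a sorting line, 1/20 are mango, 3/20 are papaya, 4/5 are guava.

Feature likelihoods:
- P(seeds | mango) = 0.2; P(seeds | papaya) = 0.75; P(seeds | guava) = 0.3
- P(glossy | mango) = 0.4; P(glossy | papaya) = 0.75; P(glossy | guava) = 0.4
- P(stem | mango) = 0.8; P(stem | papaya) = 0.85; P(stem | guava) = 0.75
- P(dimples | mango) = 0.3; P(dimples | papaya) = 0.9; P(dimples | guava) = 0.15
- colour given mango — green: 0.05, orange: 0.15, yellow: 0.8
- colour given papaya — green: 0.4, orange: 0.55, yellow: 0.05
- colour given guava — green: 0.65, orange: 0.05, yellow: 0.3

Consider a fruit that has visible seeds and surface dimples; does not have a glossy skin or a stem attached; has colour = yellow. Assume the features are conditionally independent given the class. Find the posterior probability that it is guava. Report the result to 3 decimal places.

0.772

mango: 0.05 × 0.2 × (1−0.4) × (1−0.8) × 0.3 × 0.8 = 0.000288
papaya: 0.15 × 0.75 × (1−0.75) × (1−0.85) × 0.9 × 0.05 = 0.00018984375
guava: 0.8 × 0.3 × (1−0.4) × (1−0.75) × 0.15 × 0.3 = 0.00162
P(guava | x) = 0.00162 / 0.00209784375 ≈ 0.772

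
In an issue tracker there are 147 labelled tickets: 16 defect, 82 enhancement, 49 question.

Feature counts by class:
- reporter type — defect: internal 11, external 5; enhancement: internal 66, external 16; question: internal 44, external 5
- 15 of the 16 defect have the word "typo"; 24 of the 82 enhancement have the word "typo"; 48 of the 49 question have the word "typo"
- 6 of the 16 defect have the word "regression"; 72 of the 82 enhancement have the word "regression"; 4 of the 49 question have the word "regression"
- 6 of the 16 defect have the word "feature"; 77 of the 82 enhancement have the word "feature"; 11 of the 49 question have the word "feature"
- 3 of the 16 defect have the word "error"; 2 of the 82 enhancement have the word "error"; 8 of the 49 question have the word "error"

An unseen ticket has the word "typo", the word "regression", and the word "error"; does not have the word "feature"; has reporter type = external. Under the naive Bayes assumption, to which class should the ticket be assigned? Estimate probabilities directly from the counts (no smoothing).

defect: (16/147) × (5/16) × (15/16) × (6/16) × (10/16) × (3/16) ≈ 0.00140132
enhancement: (82/147) × (16/82) × (24/82) × (72/82) × (5/82) × (2/82) ≈ 0.0000415998
question: (49/147) × (5/49) × (48/49) × (4/49) × (38/49) × (8/49) ≈ 0.000344384
Highest score → defect.

defect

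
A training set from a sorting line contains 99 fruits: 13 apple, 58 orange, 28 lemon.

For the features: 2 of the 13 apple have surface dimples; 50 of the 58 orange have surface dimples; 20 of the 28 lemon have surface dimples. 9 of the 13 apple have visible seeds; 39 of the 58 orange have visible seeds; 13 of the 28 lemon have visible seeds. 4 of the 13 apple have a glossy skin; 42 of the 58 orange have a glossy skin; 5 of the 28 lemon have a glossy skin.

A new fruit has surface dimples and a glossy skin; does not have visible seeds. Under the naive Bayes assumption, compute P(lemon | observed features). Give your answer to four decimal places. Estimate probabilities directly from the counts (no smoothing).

apple: (13/99) × (2/13) × (4/13) × (4/13) ≈ 0.00191262
orange: (58/99) × (50/58) × (19/58) × (42/58) ≈ 0.119807
lemon: (28/99) × (20/28) × (15/28) × (5/28) ≈ 0.0193259
P(lemon | x) = 0.0193259 / 0.14104552 ≈ 0.1370

0.1370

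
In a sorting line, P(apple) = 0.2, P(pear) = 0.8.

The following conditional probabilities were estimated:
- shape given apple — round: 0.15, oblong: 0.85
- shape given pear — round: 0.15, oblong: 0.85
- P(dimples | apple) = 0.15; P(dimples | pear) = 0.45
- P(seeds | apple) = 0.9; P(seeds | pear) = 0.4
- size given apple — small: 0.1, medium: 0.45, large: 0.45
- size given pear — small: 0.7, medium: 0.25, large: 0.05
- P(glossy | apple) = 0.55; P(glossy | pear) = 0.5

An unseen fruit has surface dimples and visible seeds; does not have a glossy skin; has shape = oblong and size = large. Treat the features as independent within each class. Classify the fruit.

apple

apple: 0.2 × 0.85 × 0.15 × 0.9 × 0.45 × (1−0.55) = 0.004647375
pear: 0.8 × 0.85 × 0.45 × 0.4 × 0.05 × (1−0.5) = 0.00306
Highest score → apple.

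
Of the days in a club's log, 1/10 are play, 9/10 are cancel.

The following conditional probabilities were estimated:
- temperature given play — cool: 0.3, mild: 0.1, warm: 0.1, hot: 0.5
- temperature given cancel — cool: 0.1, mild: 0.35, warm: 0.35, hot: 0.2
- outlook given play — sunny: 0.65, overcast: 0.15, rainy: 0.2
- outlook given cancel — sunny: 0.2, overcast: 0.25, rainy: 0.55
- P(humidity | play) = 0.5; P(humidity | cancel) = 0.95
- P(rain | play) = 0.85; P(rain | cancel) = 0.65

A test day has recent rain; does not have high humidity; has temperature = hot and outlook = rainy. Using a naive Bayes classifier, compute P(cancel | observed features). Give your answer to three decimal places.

play: 0.1 × 0.5 × 0.2 × (1−0.5) × 0.85 = 0.00425
cancel: 0.9 × 0.2 × 0.55 × (1−0.95) × 0.65 = 0.0032175
P(cancel | x) = 0.0032175 / 0.0074675 ≈ 0.431

0.431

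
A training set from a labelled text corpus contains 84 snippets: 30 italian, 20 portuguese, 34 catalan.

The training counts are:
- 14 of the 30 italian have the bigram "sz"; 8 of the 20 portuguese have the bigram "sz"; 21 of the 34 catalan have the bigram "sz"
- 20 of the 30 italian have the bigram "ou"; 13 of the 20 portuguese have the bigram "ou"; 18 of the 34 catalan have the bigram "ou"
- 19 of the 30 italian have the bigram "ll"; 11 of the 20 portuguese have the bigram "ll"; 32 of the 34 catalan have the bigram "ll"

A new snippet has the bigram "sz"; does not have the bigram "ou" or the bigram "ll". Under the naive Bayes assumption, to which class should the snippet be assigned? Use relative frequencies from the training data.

italian: (30/84) × (14/30) × (10/30) × (11/30) ≈ 0.0203704
portuguese: (20/84) × (8/20) × (7/20) × (9/20) = 0.015
catalan: (34/84) × (21/34) × (16/34) × (2/34) ≈ 0.00692042
Highest score → italian.

italian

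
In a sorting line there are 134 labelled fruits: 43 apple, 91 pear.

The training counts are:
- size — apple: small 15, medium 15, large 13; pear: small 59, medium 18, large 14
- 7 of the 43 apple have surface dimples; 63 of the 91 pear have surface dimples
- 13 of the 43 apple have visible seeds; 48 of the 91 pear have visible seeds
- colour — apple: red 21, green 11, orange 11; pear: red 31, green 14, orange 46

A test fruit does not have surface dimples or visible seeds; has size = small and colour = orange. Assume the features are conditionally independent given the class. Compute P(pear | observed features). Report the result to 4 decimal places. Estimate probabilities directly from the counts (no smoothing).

apple: (43/134) × (15/43) × (36/43) × (30/43) × (11/43) ≈ 0.0167262
pear: (91/134) × (59/91) × (28/91) × (43/91) × (46/91) ≈ 0.0323599
P(pear | x) = 0.0323599 / 0.0490861 ≈ 0.6592

0.6592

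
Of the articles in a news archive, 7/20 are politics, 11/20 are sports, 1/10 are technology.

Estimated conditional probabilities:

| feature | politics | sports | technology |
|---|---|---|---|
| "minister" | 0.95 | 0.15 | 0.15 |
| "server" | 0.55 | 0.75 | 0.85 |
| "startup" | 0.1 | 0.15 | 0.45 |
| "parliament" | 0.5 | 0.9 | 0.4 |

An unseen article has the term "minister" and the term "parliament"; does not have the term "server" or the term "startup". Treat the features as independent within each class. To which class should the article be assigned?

politics: 0.35 × 0.95 × (1−0.55) × (1−0.1) × 0.5 = 0.06733125
sports: 0.55 × 0.15 × (1−0.75) × (1−0.15) × 0.9 = 0.015778125
technology: 0.1 × 0.15 × (1−0.85) × (1−0.45) × 0.4 = 0.000495
Highest score → politics.

politics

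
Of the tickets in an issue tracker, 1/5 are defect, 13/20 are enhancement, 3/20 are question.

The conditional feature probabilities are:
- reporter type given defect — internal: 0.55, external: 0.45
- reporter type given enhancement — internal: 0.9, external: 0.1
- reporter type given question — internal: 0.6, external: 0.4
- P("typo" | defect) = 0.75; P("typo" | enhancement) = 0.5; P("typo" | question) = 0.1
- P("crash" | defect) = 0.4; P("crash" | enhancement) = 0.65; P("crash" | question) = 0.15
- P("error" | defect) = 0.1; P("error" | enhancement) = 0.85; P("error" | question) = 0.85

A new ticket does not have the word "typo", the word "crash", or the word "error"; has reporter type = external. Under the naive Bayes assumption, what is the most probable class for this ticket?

defect

defect: 0.2 × 0.45 × (1−0.75) × (1−0.4) × (1−0.1) = 0.01215
enhancement: 0.65 × 0.1 × (1−0.5) × (1−0.65) × (1−0.85) = 0.00170625
question: 0.15 × 0.4 × (1−0.1) × (1−0.15) × (1−0.85) = 0.006885
Highest score → defect.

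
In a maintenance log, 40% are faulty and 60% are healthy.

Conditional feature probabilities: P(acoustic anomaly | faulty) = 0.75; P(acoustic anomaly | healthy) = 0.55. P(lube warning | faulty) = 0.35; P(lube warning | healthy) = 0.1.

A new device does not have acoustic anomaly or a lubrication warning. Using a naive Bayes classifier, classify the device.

faulty: 0.4 × (1−0.75) × (1−0.35) = 0.065
healthy: 0.6 × (1−0.55) × (1−0.1) = 0.243
Highest score → healthy.

healthy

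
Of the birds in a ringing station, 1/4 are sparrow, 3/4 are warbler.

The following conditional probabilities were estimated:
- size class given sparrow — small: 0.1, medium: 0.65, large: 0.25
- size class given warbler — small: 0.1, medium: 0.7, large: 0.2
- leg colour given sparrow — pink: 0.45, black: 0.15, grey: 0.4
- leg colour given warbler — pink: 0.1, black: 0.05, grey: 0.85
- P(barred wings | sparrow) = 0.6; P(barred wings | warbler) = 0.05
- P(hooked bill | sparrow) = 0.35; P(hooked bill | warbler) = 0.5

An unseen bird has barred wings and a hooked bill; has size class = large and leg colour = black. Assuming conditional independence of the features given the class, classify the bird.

sparrow: 0.25 × 0.25 × 0.15 × 0.6 × 0.35 = 0.00196875
warbler: 0.75 × 0.2 × 0.05 × 0.05 × 0.5 = 0.0001875
Highest score → sparrow.

sparrow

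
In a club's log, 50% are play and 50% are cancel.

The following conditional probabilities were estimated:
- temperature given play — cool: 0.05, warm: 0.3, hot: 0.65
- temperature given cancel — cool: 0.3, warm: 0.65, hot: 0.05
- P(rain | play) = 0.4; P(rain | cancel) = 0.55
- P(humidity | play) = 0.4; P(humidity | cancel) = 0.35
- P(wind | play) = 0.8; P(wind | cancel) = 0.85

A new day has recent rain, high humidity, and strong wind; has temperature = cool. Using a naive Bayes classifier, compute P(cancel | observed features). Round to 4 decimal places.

play: 0.5 × 0.05 × 0.4 × 0.4 × 0.8 = 0.0032
cancel: 0.5 × 0.3 × 0.55 × 0.35 × 0.85 = 0.02454375
P(cancel | x) = 0.02454375 / 0.02774375 ≈ 0.8847

0.8847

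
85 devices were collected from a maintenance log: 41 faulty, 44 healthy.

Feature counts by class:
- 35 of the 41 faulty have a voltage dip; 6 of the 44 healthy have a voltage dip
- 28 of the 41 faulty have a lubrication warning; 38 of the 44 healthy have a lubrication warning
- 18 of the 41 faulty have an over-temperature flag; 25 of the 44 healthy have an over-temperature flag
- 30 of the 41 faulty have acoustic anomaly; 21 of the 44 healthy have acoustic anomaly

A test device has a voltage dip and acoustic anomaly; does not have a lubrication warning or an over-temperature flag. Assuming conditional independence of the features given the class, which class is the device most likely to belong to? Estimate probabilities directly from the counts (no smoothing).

faulty

faulty: (41/85) × (35/41) × (13/41) × (23/41) × (30/41) ≈ 0.0535908
healthy: (44/85) × (6/44) × (6/44) × (19/44) × (21/44) ≈ 0.0019838
Highest score → faulty.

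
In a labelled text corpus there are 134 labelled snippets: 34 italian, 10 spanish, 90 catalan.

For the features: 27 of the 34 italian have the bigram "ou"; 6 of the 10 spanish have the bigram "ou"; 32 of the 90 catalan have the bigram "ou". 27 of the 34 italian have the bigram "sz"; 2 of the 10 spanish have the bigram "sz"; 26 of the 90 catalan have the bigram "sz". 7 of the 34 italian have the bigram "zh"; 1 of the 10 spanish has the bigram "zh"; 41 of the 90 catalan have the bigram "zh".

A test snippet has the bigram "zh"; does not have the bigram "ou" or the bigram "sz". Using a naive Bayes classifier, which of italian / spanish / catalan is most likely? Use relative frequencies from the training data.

italian: (34/134) × (7/34) × (7/34) × (7/34) ≈ 0.00221427
spanish: (10/134) × (4/10) × (8/10) × (1/10) ≈ 0.00238806
catalan: (90/134) × (58/90) × (64/90) × (41/90) ≈ 0.140217
Highest score → catalan.

catalan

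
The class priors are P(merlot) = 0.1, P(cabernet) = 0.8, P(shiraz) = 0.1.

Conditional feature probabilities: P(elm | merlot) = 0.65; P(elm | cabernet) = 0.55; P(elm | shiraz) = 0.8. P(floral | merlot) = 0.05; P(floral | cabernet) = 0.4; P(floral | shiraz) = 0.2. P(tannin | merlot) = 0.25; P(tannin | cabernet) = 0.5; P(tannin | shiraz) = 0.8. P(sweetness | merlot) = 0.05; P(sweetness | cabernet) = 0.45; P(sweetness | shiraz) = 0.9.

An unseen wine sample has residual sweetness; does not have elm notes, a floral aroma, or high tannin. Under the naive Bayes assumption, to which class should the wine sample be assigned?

merlot: 0.1 × (1−0.65) × (1−0.05) × (1−0.25) × 0.05 = 0.001246875
cabernet: 0.8 × (1−0.55) × (1−0.4) × (1−0.5) × 0.45 = 0.0486
shiraz: 0.1 × (1−0.8) × (1−0.2) × (1−0.8) × 0.9 = 0.00288
Highest score → cabernet.

cabernet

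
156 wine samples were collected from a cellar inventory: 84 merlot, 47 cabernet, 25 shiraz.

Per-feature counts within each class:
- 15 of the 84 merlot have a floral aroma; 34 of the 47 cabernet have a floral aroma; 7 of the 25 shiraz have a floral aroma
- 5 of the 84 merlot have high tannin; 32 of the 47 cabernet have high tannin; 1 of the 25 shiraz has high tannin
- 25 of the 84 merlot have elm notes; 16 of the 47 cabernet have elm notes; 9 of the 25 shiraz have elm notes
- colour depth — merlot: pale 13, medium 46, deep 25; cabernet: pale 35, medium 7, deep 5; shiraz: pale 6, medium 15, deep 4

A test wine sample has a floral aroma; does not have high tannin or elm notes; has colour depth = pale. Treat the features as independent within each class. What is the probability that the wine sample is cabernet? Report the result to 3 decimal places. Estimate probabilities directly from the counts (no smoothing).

merlot: (84/156) × (15/84) × (79/84) × (59/84) × (13/84) ≈ 0.00982995
cabernet: (47/156) × (34/47) × (15/47) × (31/47) × (35/47) ≈ 0.034165
shiraz: (25/156) × (7/25) × (24/25) × (16/25) × (6/25) ≈ 0.00661662
P(cabernet | x) = 0.034165 / 0.05061157 ≈ 0.675

0.675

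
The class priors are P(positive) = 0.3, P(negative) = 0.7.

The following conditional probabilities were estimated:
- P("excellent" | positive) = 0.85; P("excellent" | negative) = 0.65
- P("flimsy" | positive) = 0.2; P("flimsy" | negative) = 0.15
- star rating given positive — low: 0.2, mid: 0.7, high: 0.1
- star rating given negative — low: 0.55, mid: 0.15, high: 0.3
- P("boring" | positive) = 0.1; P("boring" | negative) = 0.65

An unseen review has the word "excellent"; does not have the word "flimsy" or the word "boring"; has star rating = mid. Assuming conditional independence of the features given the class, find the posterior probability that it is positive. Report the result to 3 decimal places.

positive: 0.3 × 0.85 × (1−0.2) × 0.7 × (1−0.1) = 0.12852
negative: 0.7 × 0.65 × (1−0.15) × 0.15 × (1−0.65) = 0.020304375
P(positive | x) = 0.12852 / 0.148824375 ≈ 0.864

0.864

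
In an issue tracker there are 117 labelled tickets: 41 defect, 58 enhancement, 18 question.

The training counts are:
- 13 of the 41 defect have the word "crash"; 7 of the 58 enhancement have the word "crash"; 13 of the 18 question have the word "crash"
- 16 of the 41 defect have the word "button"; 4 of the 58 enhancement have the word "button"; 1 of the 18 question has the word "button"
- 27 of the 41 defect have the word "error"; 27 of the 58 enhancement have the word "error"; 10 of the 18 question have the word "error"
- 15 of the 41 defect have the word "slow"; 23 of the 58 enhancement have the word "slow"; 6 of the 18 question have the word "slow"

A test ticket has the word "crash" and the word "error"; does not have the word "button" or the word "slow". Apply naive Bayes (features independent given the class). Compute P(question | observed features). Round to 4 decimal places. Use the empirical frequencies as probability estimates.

0.4694

defect: (41/117) × (13/41) × (25/41) × (27/41) × (26/41) ≈ 0.0282933
enhancement: (58/117) × (7/58) × (54/58) × (27/58) × (35/58) ≈ 0.0156478
question: (18/117) × (13/18) × (17/18) × (10/18) × (12/18) ≈ 0.038866
P(question | x) = 0.038866 / 0.0828071 ≈ 0.4694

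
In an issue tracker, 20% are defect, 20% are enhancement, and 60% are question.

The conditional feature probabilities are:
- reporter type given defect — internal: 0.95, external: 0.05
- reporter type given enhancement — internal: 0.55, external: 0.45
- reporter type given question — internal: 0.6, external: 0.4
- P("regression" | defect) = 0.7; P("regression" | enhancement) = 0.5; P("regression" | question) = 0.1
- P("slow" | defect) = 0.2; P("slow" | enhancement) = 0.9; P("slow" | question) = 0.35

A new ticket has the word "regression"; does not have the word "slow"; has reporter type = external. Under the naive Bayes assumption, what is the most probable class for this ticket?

question

defect: 0.2 × 0.05 × 0.7 × (1−0.2) = 0.0056
enhancement: 0.2 × 0.45 × 0.5 × (1−0.9) = 0.0045
question: 0.6 × 0.4 × 0.1 × (1−0.35) = 0.0156
Highest score → question.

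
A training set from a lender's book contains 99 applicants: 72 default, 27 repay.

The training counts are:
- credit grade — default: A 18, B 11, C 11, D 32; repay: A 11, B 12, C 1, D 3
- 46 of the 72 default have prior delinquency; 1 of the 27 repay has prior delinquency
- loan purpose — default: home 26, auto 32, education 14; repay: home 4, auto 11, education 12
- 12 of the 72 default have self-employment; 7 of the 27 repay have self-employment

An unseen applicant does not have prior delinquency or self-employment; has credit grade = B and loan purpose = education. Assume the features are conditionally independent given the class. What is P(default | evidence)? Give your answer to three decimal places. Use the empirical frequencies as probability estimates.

0.145

default: (72/99) × (11/72) × (26/72) × (14/72) × (60/72) ≈ 0.00650149
repay: (27/99) × (12/27) × (26/27) × (12/27) × (20/27) ≈ 0.0384273
P(default | x) = 0.00650149 / 0.04492879 ≈ 0.145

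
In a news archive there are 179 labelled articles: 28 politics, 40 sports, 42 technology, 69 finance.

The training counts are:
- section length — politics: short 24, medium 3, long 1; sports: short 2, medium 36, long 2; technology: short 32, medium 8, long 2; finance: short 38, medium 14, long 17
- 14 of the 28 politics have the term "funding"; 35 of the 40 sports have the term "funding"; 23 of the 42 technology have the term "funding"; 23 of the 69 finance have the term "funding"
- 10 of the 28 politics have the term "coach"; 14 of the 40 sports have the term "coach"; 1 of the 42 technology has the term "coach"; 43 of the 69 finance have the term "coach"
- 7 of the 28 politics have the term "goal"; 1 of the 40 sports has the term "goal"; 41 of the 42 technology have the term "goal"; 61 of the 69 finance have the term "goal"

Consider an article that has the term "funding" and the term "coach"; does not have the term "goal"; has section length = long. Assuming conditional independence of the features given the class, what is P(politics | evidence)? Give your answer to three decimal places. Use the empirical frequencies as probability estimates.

0.117

politics: (28/179) × (1/28) × (14/28) × (10/28) × (21/28) ≈ 0.000748204
sports: (40/179) × (2/40) × (35/40) × (14/40) × (39/40) ≈ 0.00333624
technology: (42/179) × (2/42) × (23/42) × (1/42) × (1/42) ≈ 0.00000346862
finance: (69/179) × (17/69) × (23/69) × (43/69) × (8/69) ≈ 0.00228736
P(politics | x) = 0.000748204 / 0.00637527262 ≈ 0.117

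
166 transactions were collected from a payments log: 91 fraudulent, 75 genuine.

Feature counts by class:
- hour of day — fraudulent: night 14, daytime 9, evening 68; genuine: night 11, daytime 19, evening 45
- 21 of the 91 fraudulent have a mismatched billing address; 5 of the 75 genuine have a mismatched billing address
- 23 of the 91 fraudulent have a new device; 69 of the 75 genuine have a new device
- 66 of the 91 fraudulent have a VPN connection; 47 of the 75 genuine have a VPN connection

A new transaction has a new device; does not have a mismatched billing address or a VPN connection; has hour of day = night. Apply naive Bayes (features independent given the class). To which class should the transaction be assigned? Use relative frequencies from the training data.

genuine

fraudulent: (91/166) × (14/91) × (70/91) × (23/91) × (25/91) ≈ 0.00450466
genuine: (75/166) × (11/75) × (70/75) × (69/75) × (28/75) ≈ 0.0212425
Highest score → genuine.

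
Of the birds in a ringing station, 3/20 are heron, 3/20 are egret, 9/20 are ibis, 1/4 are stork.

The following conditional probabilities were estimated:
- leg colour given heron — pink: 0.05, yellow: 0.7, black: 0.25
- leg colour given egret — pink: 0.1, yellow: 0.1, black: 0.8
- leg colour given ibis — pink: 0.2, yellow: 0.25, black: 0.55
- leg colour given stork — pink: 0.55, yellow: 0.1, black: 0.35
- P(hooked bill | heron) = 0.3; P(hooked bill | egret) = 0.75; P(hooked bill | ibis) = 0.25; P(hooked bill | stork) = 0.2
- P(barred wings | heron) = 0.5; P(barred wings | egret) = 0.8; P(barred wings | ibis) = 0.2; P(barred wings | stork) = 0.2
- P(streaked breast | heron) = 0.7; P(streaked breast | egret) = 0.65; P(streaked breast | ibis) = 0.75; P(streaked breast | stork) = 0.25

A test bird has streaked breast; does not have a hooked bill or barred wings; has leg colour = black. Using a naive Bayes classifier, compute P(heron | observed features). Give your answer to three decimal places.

heron: 0.15 × 0.25 × (1−0.3) × (1−0.5) × 0.7 = 0.0091875
egret: 0.15 × 0.8 × (1−0.75) × (1−0.8) × 0.65 = 0.0039
ibis: 0.45 × 0.55 × (1−0.25) × (1−0.2) × 0.75 = 0.111375
stork: 0.25 × 0.35 × (1−0.2) × (1−0.2) × 0.25 = 0.014
P(heron | x) = 0.0091875 / 0.1384625 ≈ 0.066

0.066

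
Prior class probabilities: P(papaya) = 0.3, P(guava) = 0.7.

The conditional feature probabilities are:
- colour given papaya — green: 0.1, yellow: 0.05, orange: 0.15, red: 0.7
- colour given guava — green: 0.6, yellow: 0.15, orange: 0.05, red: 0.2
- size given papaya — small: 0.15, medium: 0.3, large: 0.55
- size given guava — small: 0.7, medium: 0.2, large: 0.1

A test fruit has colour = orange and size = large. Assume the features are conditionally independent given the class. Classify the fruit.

papaya: 0.3 × 0.15 × 0.55 = 0.02475
guava: 0.7 × 0.05 × 0.1 = 0.0035
Highest score → papaya.

papaya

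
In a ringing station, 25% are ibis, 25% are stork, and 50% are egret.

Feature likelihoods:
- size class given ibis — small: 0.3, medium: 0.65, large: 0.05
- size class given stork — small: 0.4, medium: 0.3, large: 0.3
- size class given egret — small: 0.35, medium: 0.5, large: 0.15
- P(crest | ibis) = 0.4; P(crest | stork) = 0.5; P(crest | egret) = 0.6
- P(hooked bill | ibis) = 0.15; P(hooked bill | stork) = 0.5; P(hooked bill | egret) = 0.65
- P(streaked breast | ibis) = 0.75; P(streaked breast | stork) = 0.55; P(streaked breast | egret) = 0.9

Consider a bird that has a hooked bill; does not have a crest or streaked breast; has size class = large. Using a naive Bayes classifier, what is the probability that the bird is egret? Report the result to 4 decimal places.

ibis: 0.25 × 0.05 × (1−0.4) × 0.15 × (1−0.75) = 0.00028125
stork: 0.25 × 0.3 × (1−0.5) × 0.5 × (1−0.55) = 0.0084375
egret: 0.5 × 0.15 × (1−0.6) × 0.65 × (1−0.9) = 0.00195
P(egret | x) = 0.00195 / 0.01066875 ≈ 0.1828

0.1828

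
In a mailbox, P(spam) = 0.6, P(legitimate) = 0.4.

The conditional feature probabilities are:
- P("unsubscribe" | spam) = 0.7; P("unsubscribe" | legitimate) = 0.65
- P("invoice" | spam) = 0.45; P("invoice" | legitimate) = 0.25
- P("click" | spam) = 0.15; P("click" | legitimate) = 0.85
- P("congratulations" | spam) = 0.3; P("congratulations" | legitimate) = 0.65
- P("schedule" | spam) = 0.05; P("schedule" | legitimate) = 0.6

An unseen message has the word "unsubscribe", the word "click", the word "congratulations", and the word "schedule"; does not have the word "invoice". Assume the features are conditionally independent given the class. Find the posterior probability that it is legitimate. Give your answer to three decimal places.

0.992

spam: 0.6 × 0.7 × (1−0.45) × 0.15 × 0.3 × 0.05 = 0.00051975
legitimate: 0.4 × 0.65 × (1−0.25) × 0.85 × 0.65 × 0.6 = 0.0646425
P(legitimate | x) = 0.0646425 / 0.06516225 ≈ 0.992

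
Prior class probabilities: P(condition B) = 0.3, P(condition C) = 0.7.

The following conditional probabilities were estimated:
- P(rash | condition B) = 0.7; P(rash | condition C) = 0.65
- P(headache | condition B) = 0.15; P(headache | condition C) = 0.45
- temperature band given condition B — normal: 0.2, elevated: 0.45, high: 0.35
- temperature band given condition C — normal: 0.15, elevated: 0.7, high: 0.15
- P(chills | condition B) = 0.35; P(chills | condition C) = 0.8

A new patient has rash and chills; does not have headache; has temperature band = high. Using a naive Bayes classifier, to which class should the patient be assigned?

condition C

condition B: 0.3 × 0.7 × (1−0.15) × 0.35 × 0.35 = 0.02186625
condition C: 0.7 × 0.65 × (1−0.45) × 0.15 × 0.8 = 0.03003
Highest score → condition C.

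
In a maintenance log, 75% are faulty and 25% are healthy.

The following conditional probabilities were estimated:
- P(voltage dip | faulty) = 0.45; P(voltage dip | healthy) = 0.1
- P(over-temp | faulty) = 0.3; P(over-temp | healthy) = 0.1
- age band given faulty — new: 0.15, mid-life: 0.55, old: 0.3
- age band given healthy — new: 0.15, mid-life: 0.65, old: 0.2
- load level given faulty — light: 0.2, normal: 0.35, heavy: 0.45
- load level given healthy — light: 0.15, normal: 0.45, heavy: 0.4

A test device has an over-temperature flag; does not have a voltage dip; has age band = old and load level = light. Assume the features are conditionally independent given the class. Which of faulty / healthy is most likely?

faulty

faulty: 0.75 × (1−0.45) × 0.3 × 0.3 × 0.2 = 0.007425
healthy: 0.25 × (1−0.1) × 0.1 × 0.2 × 0.15 = 0.000675
Highest score → faulty.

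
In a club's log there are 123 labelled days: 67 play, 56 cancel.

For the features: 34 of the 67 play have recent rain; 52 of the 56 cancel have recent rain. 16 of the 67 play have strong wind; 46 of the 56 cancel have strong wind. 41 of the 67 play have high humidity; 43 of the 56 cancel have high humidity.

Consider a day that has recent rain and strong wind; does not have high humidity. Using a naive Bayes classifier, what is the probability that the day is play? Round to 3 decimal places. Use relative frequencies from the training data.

0.241

play: (67/123) × (34/67) × (16/67) × (26/67) ≈ 0.0256164
cancel: (56/123) × (52/56) × (46/56) × (13/56) ≈ 0.0806164
P(play | x) = 0.0256164 / 0.1062328 ≈ 0.241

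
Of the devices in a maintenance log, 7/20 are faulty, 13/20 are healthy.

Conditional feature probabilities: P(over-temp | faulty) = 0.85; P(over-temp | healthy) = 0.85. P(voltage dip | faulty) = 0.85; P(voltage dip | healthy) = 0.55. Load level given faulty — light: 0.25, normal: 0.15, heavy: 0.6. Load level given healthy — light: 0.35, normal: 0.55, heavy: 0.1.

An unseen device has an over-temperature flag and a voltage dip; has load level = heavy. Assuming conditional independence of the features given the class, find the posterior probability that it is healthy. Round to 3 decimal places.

0.167

faulty: 0.35 × 0.85 × 0.85 × 0.6 = 0.151725
healthy: 0.65 × 0.85 × 0.55 × 0.1 = 0.0303875
P(healthy | x) = 0.0303875 / 0.1821125 ≈ 0.167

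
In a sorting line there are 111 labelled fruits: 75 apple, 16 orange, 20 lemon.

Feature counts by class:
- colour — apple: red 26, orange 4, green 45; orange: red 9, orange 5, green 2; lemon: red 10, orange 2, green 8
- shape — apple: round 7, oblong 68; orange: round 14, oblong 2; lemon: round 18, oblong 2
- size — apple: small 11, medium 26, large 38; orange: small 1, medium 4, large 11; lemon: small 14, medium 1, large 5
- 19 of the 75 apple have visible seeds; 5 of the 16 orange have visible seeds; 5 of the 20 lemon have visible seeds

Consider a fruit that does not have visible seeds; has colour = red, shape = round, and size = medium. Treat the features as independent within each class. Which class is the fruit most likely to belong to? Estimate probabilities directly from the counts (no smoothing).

orange

apple: (75/111) × (26/75) × (7/75) × (26/75) × (56/75) ≈ 0.00565882
orange: (16/111) × (9/16) × (14/16) × (4/16) × (11/16) ≈ 0.0121938
lemon: (20/111) × (10/20) × (18/20) × (1/20) × (15/20) ≈ 0.00304054
Highest score → orange.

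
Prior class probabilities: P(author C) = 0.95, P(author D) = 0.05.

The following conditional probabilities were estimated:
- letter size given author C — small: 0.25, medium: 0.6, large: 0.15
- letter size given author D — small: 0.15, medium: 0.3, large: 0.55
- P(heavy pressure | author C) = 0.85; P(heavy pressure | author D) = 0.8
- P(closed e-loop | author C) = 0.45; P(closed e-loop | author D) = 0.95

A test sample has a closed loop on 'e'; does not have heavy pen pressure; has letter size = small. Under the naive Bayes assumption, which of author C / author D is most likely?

author C

author C: 0.95 × 0.25 × (1−0.85) × 0.45 = 0.01603125
author D: 0.05 × 0.15 × (1−0.8) × 0.95 = 0.001425
Highest score → author C.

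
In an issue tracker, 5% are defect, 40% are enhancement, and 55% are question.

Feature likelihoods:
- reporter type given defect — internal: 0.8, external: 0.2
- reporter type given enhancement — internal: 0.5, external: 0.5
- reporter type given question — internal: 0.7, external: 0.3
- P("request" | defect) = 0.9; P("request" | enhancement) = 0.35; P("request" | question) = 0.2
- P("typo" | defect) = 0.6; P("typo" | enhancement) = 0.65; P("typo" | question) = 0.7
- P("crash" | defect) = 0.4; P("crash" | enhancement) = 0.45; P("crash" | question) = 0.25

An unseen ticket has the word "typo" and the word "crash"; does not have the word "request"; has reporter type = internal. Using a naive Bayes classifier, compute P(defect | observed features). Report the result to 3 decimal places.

defect: 0.05 × 0.8 × (1−0.9) × 0.6 × 0.4 = 0.00096
enhancement: 0.4 × 0.5 × (1−0.35) × 0.65 × 0.45 = 0.038025
question: 0.55 × 0.7 × (1−0.2) × 0.7 × 0.25 = 0.0539
P(defect | x) = 0.00096 / 0.092885 ≈ 0.010

0.010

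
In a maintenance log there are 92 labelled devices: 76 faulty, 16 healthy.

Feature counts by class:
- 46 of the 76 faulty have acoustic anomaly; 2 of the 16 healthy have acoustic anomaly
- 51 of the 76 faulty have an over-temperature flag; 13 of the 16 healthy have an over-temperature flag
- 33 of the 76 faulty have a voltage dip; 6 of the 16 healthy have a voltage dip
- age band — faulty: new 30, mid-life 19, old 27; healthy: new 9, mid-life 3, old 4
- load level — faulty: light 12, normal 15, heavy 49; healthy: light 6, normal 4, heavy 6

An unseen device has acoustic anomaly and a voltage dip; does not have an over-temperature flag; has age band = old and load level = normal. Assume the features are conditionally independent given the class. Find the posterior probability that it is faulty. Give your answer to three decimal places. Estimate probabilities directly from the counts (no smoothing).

0.981

faulty: (76/92) × (46/76) × (25/76) × (33/76) × (27/76) × (15/76) ≈ 0.00500754
healthy: (16/92) × (2/16) × (3/16) × (6/16) × (4/16) × (4/16) ≈ 0.0000955333
P(faulty | x) = 0.00500754 / 0.0051030733 ≈ 0.981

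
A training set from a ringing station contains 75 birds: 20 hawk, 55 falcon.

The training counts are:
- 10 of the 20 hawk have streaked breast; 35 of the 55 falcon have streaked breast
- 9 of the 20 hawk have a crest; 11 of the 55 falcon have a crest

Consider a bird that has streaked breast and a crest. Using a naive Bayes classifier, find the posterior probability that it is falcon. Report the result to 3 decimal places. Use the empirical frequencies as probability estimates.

hawk: (20/75) × (10/20) × (9/20) = 0.06
falcon: (55/75) × (35/55) × (11/55) ≈ 0.0933333
P(falcon | x) = 0.0933333 / 0.1533333 ≈ 0.609

0.609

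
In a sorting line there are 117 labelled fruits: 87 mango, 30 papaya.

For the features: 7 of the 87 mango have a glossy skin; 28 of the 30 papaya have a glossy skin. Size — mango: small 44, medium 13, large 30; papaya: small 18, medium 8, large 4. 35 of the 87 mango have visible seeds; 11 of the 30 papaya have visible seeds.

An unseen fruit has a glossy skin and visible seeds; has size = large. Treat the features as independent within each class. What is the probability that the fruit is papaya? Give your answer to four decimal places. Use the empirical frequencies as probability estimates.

0.5850

mango: (87/117) × (7/87) × (30/87) × (35/87) ≈ 0.00829971
papaya: (30/117) × (28/30) × (4/30) × (11/30) ≈ 0.0116999
P(papaya | x) = 0.0116999 / 0.01999961 ≈ 0.5850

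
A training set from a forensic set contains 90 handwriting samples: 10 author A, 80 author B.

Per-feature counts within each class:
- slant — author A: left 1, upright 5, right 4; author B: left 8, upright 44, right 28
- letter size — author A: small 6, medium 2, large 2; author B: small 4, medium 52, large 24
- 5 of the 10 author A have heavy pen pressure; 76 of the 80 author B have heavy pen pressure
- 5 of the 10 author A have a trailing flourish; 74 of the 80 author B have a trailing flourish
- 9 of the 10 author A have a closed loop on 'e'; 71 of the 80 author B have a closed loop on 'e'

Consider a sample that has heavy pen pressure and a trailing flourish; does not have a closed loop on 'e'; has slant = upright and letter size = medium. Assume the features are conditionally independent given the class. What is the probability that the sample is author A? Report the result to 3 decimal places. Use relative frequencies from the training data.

author A: (10/90) × (5/10) × (2/10) × (5/10) × (5/10) × (1/10) ≈ 0.000277778
author B: (80/90) × (44/80) × (52/80) × (76/80) × (74/80) × (9/80) = 0.0314153125
P(author A | x) = 0.000277778 / 0.0316930905 ≈ 0.009

0.009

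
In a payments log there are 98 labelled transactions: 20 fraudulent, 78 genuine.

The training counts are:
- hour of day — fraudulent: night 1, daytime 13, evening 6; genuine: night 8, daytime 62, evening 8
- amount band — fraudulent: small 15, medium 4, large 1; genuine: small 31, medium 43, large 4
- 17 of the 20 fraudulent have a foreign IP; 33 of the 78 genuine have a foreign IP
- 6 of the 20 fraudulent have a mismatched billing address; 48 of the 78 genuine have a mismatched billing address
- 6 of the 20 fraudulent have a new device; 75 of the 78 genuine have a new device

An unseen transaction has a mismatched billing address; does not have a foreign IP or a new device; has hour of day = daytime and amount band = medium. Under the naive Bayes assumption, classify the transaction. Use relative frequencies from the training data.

genuine

fraudulent: (20/98) × (13/20) × (4/20) × (3/20) × (6/20) × (14/20) ≈ 0.000835714
genuine: (78/98) × (62/78) × (43/78) × (45/78) × (48/78) × (3/78) ≈ 0.00476245
Highest score → genuine.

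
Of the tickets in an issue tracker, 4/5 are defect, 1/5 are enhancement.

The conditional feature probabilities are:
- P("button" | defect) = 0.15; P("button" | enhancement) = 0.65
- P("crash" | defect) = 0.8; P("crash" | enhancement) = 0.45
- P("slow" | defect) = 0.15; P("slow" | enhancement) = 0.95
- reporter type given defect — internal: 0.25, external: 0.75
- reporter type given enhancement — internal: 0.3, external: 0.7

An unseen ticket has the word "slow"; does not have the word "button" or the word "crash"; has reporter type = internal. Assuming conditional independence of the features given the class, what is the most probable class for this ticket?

defect: 0.8 × (1−0.15) × (1−0.8) × 0.15 × 0.25 = 0.0051
enhancement: 0.2 × (1−0.65) × (1−0.45) × 0.95 × 0.3 = 0.0109725
Highest score → enhancement.

enhancement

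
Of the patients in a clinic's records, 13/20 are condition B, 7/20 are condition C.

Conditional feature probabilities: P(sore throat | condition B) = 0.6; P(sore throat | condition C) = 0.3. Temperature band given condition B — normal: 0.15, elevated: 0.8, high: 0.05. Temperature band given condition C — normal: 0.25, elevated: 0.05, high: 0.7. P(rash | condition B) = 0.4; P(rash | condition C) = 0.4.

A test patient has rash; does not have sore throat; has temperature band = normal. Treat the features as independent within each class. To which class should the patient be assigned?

condition C

condition B: 0.65 × (1−0.6) × 0.15 × 0.4 = 0.0156
condition C: 0.35 × (1−0.3) × 0.25 × 0.4 = 0.0245
Highest score → condition C.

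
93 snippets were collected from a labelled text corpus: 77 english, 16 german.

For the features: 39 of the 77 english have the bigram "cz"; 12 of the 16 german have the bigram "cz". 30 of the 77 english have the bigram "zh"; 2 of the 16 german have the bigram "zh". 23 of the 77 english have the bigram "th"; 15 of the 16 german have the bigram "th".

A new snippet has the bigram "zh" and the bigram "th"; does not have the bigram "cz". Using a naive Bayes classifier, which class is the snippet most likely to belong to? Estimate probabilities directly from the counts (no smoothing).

english: (77/93) × (38/77) × (30/77) × (23/77) ≈ 0.0475519
german: (16/93) × (4/16) × (2/16) × (15/16) ≈ 0.00504032
Highest score → english.

english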